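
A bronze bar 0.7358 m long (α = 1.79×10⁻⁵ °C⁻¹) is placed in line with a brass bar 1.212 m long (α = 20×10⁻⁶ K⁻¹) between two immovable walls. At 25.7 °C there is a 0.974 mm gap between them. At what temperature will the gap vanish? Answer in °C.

T = 51.7 °C

Gap closes when ΔL₁ + ΔL₂ = 0.974 mm = 9.74×10⁻⁴ m
(α₁L₁ + α₂L₂)ΔT = g
α₁L₁ + α₂L₂ = 1.79×10⁻⁵×0.7358 + 20×10⁻⁶×1.212 = 3.741082×10⁻⁵ m/K
ΔT = 9.74×10⁻⁴ / 3.741082×10⁻⁵ = 26.035 K
T = 25.7 + 26.035 = 51.735 °C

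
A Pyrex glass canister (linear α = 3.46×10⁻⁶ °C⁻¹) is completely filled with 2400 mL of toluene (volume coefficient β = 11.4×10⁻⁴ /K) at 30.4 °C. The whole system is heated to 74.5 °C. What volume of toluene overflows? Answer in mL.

The canister also expands: β_container ≈ 3α = 1.038×10⁻⁵ /K
Net overflow = V₀(β_liq − 3α_cont)ΔT
β − 3α = 1.14×10⁻³ − 1.038×10⁻⁵ = 1.12962×10⁻³ /K; ΔT = 44.1 K
ΔV = 2400 × 1.12962×10⁻³ × 44.1 = 120 mL

120 mL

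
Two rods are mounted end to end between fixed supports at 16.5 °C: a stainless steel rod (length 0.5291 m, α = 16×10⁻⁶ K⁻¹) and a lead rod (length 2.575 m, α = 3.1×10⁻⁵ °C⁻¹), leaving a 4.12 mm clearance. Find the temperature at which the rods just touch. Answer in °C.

T = 63.2 °C

Gap closes when ΔL₁ + ΔL₂ = 4.12 mm = 4.12×10⁻³ m
(α₁L₁ + α₂L₂)ΔT = g
α₁L₁ + α₂L₂ = 16×10⁻⁶×0.5291 + 3.1×10⁻⁵×2.575 = 8.82906×10⁻⁵ m/K
ΔT = 4.12×10⁻³ / 8.82906×10⁻⁵ = 46.664 K
T = 16.5 + 46.664 = 63.164 °C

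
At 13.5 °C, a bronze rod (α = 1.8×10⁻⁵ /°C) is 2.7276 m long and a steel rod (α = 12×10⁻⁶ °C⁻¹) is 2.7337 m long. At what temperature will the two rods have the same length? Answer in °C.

Equal length when α₁L₁ΔT − α₂L₂ΔT = L₂ − L₁ = 6.10×10⁻³ m
α₁L₁ = 4.90968×10⁻⁵, α₂L₂ = 3.28044×10⁻⁵ → Δ(αL) = 1.62924×10⁻⁵ m/K
ΔT = 6.10×10⁻³ / 1.62924×10⁻⁵ = 374.408 K, so T = 13.5 + 374.408 = 387.908 °C

T = 387.9 °C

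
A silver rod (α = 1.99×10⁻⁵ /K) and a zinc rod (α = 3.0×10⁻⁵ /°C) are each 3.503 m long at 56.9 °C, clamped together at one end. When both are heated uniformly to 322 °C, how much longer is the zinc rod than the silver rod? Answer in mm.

ΔT = 265.1 K
silver: ΔL = 1.99×10⁻⁵ × 3.503 m × 265.1 = 1.8480×10⁻² m = 18.480 mm
zinc: ΔL = 3.0×10⁻⁵ × 3.503 m × 265.1 = 2.7859×10⁻² m = 27.859 mm
difference = 27.859 − 18.480 = 9.379 mm

9.38 mm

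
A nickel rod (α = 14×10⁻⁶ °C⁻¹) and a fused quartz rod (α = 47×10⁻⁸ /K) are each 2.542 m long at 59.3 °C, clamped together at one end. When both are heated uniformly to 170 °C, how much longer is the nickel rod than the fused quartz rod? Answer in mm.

ΔT = 110.7 K
nickel: ΔL = 14×10⁻⁶ × 2.542 m × 110.7 = 3.9396×10⁻³ m = 3.9396 mm
fused quartz: ΔL = 47×10⁻⁸ × 2.542 m × 110.7 = 1.3226×10⁻⁴ m = 0.13226 mm
difference = 3.9396 − 0.13226 = 3.80734 mm

3.81 mm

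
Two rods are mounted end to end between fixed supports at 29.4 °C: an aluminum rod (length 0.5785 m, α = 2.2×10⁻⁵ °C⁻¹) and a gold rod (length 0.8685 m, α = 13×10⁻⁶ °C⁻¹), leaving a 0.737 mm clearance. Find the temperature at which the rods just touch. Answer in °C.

T = 60.1 °C

α₁L₁ = 1.2727×10⁻⁵ m/K, α₂L₂ = 1.12905×10⁻⁵ m/K → total 2.40175×10⁻⁵ m/K
ΔT = g/(α₁L₁+α₂L₂) = 7.37×10⁻⁴ / 2.40175×10⁻⁵ = 30.686 K
T = 29.4 + 30.686 = 60.086 °C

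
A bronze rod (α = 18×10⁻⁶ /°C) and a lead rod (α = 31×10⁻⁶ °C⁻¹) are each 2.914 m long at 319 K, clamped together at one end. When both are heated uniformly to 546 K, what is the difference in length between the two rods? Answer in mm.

8.60 mm

ΔT = 227 K
bronze: ΔL = 18×10⁻⁶ × 2.914 m × 227 = 1.1907×10⁻² m = 11.907 mm
lead: ΔL = 31×10⁻⁶ × 2.914 m × 227 = 2.0506×10⁻² m = 20.506 mm
difference = 20.506 − 11.907 = 8.599 mm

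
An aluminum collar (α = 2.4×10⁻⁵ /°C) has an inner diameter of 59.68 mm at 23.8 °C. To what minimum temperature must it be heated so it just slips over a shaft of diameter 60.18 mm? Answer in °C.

T = 373 °C

Required Δd = 60.18 − 59.68 = 0.50 mm
Δd = αd₀ΔT ⇒ ΔT = Δd/(αd₀) = 0.50 / (2.4×10⁻⁵ × 59.68) = 349.08 K
T_min = 23.8 + 349.08 = 372.88 °C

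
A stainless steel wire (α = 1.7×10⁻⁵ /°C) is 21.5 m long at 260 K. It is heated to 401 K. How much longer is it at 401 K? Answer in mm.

|ΔT| = |401 − 260| = 141 K
ΔL = αL₀ΔT = (1.7×10⁻⁵)(21.5)(141) = 5.15×10⁻² m

ΔL = 51.5 mm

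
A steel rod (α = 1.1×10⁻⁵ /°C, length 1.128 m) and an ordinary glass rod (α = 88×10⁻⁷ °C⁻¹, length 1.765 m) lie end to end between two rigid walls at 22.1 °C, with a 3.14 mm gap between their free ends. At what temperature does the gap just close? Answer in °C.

T = 134 °C

α₁L₁ = 1.2408×10⁻⁵ m/K, α₂L₂ = 1.5532×10⁻⁵ m/K → total 2.794×10⁻⁵ m/K
ΔT = g/(α₁L₁+α₂L₂) = 3.14×10⁻³ / 2.794×10⁻⁵ = 112.38 K
T = 22.1 + 112.38 = 134.48 °C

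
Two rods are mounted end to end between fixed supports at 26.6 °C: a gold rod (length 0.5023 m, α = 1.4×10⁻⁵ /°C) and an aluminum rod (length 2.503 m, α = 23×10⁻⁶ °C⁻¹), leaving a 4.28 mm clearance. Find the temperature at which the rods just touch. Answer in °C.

T = 92.9 °C

α₁L₁ = 7.0322×10⁻⁶ m/K, α₂L₂ = 5.7569×10⁻⁵ m/K → total 6.46012×10⁻⁵ m/K
ΔT = g/(α₁L₁+α₂L₂) = 4.28×10⁻³ / 6.46012×10⁻⁵ = 66.253 K
T = 26.6 + 66.253 = 92.853 °C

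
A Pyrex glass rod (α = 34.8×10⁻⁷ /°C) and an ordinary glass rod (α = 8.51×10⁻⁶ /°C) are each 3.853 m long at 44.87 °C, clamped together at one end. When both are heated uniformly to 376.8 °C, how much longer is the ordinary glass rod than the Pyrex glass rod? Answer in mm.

6.43 mm

ΔT = 331.93 K
Pyrex glass: ΔL = 34.8×10⁻⁷ × 3.853 m × 331.93 = 4.4507×10⁻³ m = 4.4507 mm
ordinary glass: ΔL = 8.51×10⁻⁶ × 3.853 m × 331.93 = 1.0884×10⁻² m = 10.884 mm
difference = 10.884 − 4.4507 = 6.4333 mm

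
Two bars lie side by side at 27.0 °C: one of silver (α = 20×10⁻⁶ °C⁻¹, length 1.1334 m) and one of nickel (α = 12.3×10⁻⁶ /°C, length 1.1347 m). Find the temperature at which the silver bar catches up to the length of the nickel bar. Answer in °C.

Equal length when α₁L₁ΔT − α₂L₂ΔT = L₂ − L₁ = 1.30×10⁻³ m
α₁L₁ = 2.2668×10⁻⁵, α₂L₂ = 1.395681×10⁻⁵ → Δ(αL) = 8.71119×10⁻⁶ m/K
ΔT = 1.30×10⁻³ / 8.71119×10⁻⁶ = 149.233 K, so T = 27.0 + 149.233 = 176.233 °C

T = 176.2 °C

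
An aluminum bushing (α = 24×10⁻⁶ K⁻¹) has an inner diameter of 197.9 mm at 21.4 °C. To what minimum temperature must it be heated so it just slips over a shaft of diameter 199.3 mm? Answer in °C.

Required Δd = 199.3 − 197.9 = 1.4 mm
Δd = αd₀ΔT ⇒ ΔT = Δd/(αd₀) = 1.4 / (24×10⁻⁶ × 197.9) = 294.76 K
T_min = 21.4 + 294.76 = 316.16 °C

T = 316 °C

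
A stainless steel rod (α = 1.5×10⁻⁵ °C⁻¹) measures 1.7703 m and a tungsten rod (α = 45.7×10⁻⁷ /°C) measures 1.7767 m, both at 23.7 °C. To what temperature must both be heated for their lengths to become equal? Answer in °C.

T = 370.9 °C

L₁(1 + α₁ΔT) = L₂(1 + α₂ΔT) ⇒ ΔT = (L₂ − L₁)/(α₁L₁ − α₂L₂)
L₂ − L₁ = 1.7767 − 1.7703 = 6.40×10⁻³ m
α₁L₁ − α₂L₂ = 1.5×10⁻⁵×1.7703 − 45.7×10⁻⁷×1.7767 = 1.8434981×10⁻⁵ m/K
ΔT = 6.40×10⁻³ / 1.8434981×10⁻⁵ = 347.166 K
T = 23.7 + 347.166 = 370.866 °C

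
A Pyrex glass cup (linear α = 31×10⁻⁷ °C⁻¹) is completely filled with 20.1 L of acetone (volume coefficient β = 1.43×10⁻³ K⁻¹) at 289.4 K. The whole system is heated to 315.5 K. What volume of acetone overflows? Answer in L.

0.745 L

The cup also expands: β_container ≈ 3α = 9.3×10⁻⁶ /K
Net overflow = V₀(β_liq − 3α_cont)ΔT
β − 3α = 1.43×10⁻³ − 9.3×10⁻⁶ = 1.4207×10⁻³ /K; ΔT = 26.1 K
ΔV = 20.1 × 1.4207×10⁻³ × 26.1 = 0.745 L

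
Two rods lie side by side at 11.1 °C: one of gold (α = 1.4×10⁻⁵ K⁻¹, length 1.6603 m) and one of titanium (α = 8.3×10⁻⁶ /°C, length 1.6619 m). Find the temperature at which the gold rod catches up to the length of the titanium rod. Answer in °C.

T = 180.4 °C

L₁(1 + α₁ΔT) = L₂(1 + α₂ΔT) ⇒ ΔT = (L₂ − L₁)/(α₁L₁ − α₂L₂)
L₂ − L₁ = 1.6619 − 1.6603 = 1.60×10⁻³ m
α₁L₁ − α₂L₂ = 1.4×10⁻⁵×1.6603 − 8.3×10⁻⁶×1.6619 = 9.45043×10⁻⁶ m/K
ΔT = 1.60×10⁻³ / 9.45043×10⁻⁶ = 169.304 K
T = 11.1 + 169.304 = 180.404 °C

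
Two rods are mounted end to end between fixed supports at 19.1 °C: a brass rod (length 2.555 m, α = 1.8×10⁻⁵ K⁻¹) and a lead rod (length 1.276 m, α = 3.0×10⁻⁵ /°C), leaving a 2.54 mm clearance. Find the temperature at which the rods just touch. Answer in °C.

T = 49.2 °C

Gap closes when ΔL₁ + ΔL₂ = 2.54 mm = 2.54×10⁻³ m
(α₁L₁ + α₂L₂)ΔT = g
α₁L₁ + α₂L₂ = 1.8×10⁻⁵×2.555 + 3.0×10⁻⁵×1.276 = 8.427×10⁻⁵ m/K
ΔT = 2.54×10⁻³ / 8.427×10⁻⁵ = 30.141 K
T = 19.1 + 30.141 = 49.241 °C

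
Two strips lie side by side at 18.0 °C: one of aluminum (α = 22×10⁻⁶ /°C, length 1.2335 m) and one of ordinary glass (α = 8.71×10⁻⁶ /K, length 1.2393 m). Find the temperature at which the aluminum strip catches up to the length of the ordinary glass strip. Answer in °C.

Equal length when α₁L₁ΔT − α₂L₂ΔT = L₂ − L₁ = 5.80×10⁻³ m
α₁L₁ = 2.7137×10⁻⁵, α₂L₂ = 1.0794303×10⁻⁵ → Δ(αL) = 1.6342697×10⁻⁵ m/K
ΔT = 5.80×10⁻³ / 1.6342697×10⁻⁵ = 354.899 K, so T = 18.0 + 354.899 = 372.899 °C

T = 372.9 °C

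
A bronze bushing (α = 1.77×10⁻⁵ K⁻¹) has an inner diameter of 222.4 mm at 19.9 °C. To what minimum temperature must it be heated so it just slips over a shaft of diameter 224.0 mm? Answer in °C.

Required Δd = 224.0 − 222.4 = 1.6 mm
Δd = αd₀ΔT ⇒ ΔT = Δd/(αd₀) = 1.6 / (1.77×10⁻⁵ × 222.4) = 406.45 K
T_min = 19.9 + 406.45 = 426.35 °C

T = 426 °C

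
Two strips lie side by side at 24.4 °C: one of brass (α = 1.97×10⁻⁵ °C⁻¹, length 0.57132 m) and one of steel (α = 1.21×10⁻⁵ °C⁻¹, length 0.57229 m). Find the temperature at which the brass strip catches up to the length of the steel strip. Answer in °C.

T = 248.4 °C

L₁(1 + α₁ΔT) = L₂(1 + α₂ΔT) ⇒ ΔT = (L₂ − L₁)/(α₁L₁ − α₂L₂)
L₂ − L₁ = 0.57229 − 0.57132 = 9.70×10⁻⁴ m
α₁L₁ − α₂L₂ = 1.97×10⁻⁵×0.57132 − 1.21×10⁻⁵×0.57229 = 4.330295×10⁻⁶ m/K
ΔT = 9.70×10⁻⁴ / 4.330295×10⁻⁶ = 224.003 K
T = 24.4 + 224.003 = 248.403 °C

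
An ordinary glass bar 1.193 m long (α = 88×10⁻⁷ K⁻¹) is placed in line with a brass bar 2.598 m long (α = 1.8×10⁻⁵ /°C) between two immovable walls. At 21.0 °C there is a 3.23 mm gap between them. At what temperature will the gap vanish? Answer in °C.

T = 77.4 °C

α₁L₁ = 1.04984×10⁻⁵ m/K, α₂L₂ = 4.6764×10⁻⁵ m/K → total 5.72624×10⁻⁵ m/K
ΔT = g/(α₁L₁+α₂L₂) = 3.23×10⁻³ / 5.72624×10⁻⁵ = 56.407 K
T = 21.0 + 56.407 = 77.407 °C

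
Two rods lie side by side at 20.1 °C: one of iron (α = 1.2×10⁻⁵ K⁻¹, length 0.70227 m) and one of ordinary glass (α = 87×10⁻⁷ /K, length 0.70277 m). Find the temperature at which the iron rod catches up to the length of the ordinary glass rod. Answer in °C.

Equal length when α₁L₁ΔT − α₂L₂ΔT = L₂ − L₁ = 5.00×10⁻⁴ m
α₁L₁ = 8.42724×10⁻⁶, α₂L₂ = 6.114099×10⁻⁶ → Δ(αL) = 2.313141×10⁻⁶ m/K
ΔT = 5.00×10⁻⁴ / 2.313141×10⁻⁶ = 216.156 K, so T = 20.1 + 216.156 = 236.256 °C

T = 236.3 °C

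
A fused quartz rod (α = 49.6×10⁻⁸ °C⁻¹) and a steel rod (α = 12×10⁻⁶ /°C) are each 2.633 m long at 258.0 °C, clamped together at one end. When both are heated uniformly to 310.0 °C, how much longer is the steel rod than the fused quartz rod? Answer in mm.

1.58 mm

ΔT = 52.0 K
fused quartz: ΔL = 49.6×10⁻⁸ × 2.633 m × 52.0 = 6.7910×10⁻⁵ m = 0.067910 mm
steel: ΔL = 12×10⁻⁶ × 2.633 m × 52.0 = 1.6430×10⁻³ m = 1.6430 mm
difference = 1.6430 − 0.067910 = 1.57509 mm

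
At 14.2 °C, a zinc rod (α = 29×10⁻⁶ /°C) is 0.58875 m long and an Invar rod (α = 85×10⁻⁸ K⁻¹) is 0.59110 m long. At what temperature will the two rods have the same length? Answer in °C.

L₁(1 + α₁ΔT) = L₂(1 + α₂ΔT) ⇒ ΔT = (L₂ − L₁)/(α₁L₁ − α₂L₂)
L₂ − L₁ = 0.59110 − 0.58875 = 2.35×10⁻³ m
α₁L₁ − α₂L₂ = 29×10⁻⁶×0.58875 − 85×10⁻⁸×0.59110 = 1.6571315×10⁻⁵ m/K
ΔT = 2.35×10⁻³ / 1.6571315×10⁻⁵ = 141.811 K
T = 14.2 + 141.811 = 156.011 °C

T = 156.0 °C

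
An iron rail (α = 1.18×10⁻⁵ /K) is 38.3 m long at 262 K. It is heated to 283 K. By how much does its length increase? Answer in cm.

|ΔT| = |283 − 262| = 21 K
ΔL = αL₀ΔT = (1.18×10⁻⁵)(38.3)(21) = 9.49×10⁻³ m

ΔL = 0.949 cm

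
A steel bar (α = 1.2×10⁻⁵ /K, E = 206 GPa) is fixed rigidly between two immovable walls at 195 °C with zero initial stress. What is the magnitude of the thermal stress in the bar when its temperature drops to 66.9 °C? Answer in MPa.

Fully constrained: the free strain ε = αΔT is blocked, so σ = Eε = EαΔT.
|ΔT| = 128.1 K
σ = 206×10⁹ × 1.2×10⁻⁵ × 128.1 = 3.17×10⁸ Pa

σ = 317 MPa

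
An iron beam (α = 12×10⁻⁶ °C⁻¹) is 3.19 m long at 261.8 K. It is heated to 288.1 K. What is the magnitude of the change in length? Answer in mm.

|ΔT| = |288.1 − 261.8| = 26.3 K
ΔL = αL₀ΔT = (12×10⁻⁶)(3.19)(26.3) = 1.01×10⁻³ m

ΔL = 1.01 mm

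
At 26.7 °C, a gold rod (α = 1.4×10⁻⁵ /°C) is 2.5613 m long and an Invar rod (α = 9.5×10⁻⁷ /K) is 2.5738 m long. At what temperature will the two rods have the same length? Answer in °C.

T = 400.8 °C

Equal length when α₁L₁ΔT − α₂L₂ΔT = L₂ − L₁ = 1.25×10⁻² m
α₁L₁ = 3.58582×10⁻⁵, α₂L₂ = 2.44511×10⁻⁶ → Δ(αL) = 3.341309×10⁻⁵ m/K
ΔT = 1.25×10⁻² / 3.341309×10⁻⁵ = 374.105 K, so T = 26.7 + 374.105 = 400.805 °C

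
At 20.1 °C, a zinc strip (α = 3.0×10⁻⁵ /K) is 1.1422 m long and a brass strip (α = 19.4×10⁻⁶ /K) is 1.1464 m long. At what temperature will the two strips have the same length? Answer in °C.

T = 369.3 °C

Equal length when α₁L₁ΔT − α₂L₂ΔT = L₂ − L₁ = 4.20×10⁻³ m
α₁L₁ = 3.4266×10⁻⁵, α₂L₂ = 2.224016×10⁻⁵ → Δ(αL) = 1.202584×10⁻⁵ m/K
ΔT = 4.20×10⁻³ / 1.202584×10⁻⁵ = 349.248 K, so T = 20.1 + 349.248 = 369.348 °C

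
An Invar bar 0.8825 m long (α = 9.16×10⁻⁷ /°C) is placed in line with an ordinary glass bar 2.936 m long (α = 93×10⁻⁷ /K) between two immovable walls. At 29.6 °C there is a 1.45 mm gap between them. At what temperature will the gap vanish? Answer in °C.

T = 81.2 °C

α₁L₁ = 8.0837×10⁻⁷ m/K, α₂L₂ = 2.73048×10⁻⁵ m/K → total 2.811317×10⁻⁵ m/K
ΔT = g/(α₁L₁+α₂L₂) = 1.45×10⁻³ / 2.811317×10⁻⁵ = 51.577 K
T = 29.6 + 51.577 = 81.177 °C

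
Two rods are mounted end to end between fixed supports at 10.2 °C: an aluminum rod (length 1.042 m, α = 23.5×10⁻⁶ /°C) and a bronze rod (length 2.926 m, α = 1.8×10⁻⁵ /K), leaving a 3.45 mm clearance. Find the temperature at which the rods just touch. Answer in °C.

α₁L₁ = 2.4487×10⁻⁵ m/K, α₂L₂ = 5.2668×10⁻⁵ m/K → total 7.7155×10⁻⁵ m/K
ΔT = g/(α₁L₁+α₂L₂) = 3.45×10⁻³ / 7.7155×10⁻⁵ = 44.715 K
T = 10.2 + 44.715 = 54.915 °C

T = 54.9 °C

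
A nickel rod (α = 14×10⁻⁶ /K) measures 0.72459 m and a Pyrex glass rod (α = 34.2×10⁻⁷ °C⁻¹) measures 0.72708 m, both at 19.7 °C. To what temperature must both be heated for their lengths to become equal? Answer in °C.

T = 344.9 °C

L₁(1 + α₁ΔT) = L₂(1 + α₂ΔT) ⇒ ΔT = (L₂ − L₁)/(α₁L₁ − α₂L₂)
L₂ − L₁ = 0.72708 − 0.72459 = 2.49×10⁻³ m
α₁L₁ − α₂L₂ = 14×10⁻⁶×0.72459 − 34.2×10⁻⁷×0.72708 = 7.6576464×10⁻⁶ m/K
ΔT = 2.49×10⁻³ / 7.6576464×10⁻⁶ = 325.165 K
T = 19.7 + 325.165 = 344.865 °C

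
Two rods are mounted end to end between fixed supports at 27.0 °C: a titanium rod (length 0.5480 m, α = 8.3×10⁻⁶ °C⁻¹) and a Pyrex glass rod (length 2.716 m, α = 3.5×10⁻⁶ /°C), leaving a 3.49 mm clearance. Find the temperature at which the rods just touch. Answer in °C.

Gap closes when ΔL₁ + ΔL₂ = 3.49 mm = 3.49×10⁻³ m
(α₁L₁ + α₂L₂)ΔT = g
α₁L₁ + α₂L₂ = 8.3×10⁻⁶×0.5480 + 3.5×10⁻⁶×2.716 = 1.40544×10⁻⁵ m/K
ΔT = 3.49×10⁻³ / 1.40544×10⁻⁵ = 248.32 K
T = 27.0 + 248.32 = 275.32 °C

T = 275 °C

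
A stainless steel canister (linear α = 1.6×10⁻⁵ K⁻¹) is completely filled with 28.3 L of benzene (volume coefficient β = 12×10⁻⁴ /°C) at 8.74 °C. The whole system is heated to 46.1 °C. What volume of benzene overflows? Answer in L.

1.22 L

The canister also expands: β_container ≈ 3α = 4.8×10⁻⁵ /K
Net overflow = V₀(β_liq − 3α_cont)ΔT
β − 3α = 1.20×10⁻³ − 4.8×10⁻⁵ = 1.152×10⁻³ /K; ΔT = 37.36 K
ΔV = 28.3 × 1.152×10⁻³ × 37.36 = 1.22 L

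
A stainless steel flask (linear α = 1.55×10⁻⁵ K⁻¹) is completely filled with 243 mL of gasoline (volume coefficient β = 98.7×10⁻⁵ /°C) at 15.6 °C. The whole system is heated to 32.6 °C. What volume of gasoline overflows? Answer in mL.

The flask also expands: β_container ≈ 3α = 4.65×10⁻⁵ /K
Net overflow = V₀(β_liq − 3α_cont)ΔT
β − 3α = 9.87×10⁻⁴ − 4.65×10⁻⁵ = 9.405×10⁻⁴ /K; ΔT = 17.0 K
ΔV = 243 × 9.405×10⁻⁴ × 17.0 = 3.89 mL

3.89 mL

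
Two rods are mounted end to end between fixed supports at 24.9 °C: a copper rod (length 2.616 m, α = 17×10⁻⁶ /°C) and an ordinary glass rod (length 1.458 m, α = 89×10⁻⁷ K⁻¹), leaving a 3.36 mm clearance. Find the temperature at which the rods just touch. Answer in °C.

T = 83.4 °C

α₁L₁ = 4.4472×10⁻⁵ m/K, α₂L₂ = 1.29762×10⁻⁵ m/K → total 5.74482×10⁻⁵ m/K
ΔT = g/(α₁L₁+α₂L₂) = 3.36×10⁻³ / 5.74482×10⁻⁵ = 58.487 K
T = 24.9 + 58.487 = 83.387 °C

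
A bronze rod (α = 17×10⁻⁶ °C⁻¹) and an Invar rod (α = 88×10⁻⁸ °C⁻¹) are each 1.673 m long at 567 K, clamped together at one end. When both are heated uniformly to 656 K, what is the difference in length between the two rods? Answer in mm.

2.40 mm

ΔT = 89 K
bronze: ΔL = 17×10⁻⁶ × 1.673 m × 89 = 2.5312×10⁻³ m = 2.5312 mm
Invar: ΔL = 88×10⁻⁸ × 1.673 m × 89 = 1.3103×10⁻⁴ m = 0.13103 mm
difference = 2.5312 − 0.13103 = 2.40017 mm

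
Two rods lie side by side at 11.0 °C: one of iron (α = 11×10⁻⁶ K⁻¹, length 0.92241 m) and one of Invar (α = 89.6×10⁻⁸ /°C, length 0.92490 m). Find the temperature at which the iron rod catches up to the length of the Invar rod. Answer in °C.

Equal length when α₁L₁ΔT − α₂L₂ΔT = L₂ − L₁ = 2.49×10⁻³ m
α₁L₁ = 1.014651×10⁻⁵, α₂L₂ = 8.287104×10⁻⁷ → Δ(αL) = 9.3177996×10⁻⁶ m/K
ΔT = 2.49×10⁻³ / 9.3177996×10⁻⁶ = 267.230 K, so T = 11.0 + 267.230 = 278.230 °C

T = 278.2 °C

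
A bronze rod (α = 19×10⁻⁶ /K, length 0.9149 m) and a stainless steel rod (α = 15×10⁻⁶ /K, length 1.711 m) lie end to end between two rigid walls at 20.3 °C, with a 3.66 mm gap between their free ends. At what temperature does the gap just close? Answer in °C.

α₁L₁ = 1.73831×10⁻⁵ m/K, α₂L₂ = 2.5665×10⁻⁵ m/K → total 4.30481×10⁻⁵ m/K
ΔT = g/(α₁L₁+α₂L₂) = 3.66×10⁻³ / 4.30481×10⁻⁵ = 85.02 K
T = 20.3 + 85.02 = 105.32 °C

T = 105 °C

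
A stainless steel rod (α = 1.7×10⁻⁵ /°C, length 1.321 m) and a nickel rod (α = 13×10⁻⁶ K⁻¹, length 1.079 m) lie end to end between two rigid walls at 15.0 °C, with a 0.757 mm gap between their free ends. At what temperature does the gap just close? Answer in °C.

T = 35.7 °C

Gap closes when ΔL₁ + ΔL₂ = 0.757 mm = 7.57×10⁻⁴ m
(α₁L₁ + α₂L₂)ΔT = g
α₁L₁ + α₂L₂ = 1.7×10⁻⁵×1.321 + 13×10⁻⁶×1.079 = 3.6484×10⁻⁵ m/K
ΔT = 7.57×10⁻⁴ / 3.6484×10⁻⁵ = 20.749 K
T = 15.0 + 20.749 = 35.749 °C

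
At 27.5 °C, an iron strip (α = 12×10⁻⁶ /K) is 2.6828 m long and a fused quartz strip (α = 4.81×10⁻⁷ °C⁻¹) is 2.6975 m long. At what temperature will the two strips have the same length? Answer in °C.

L₁(1 + α₁ΔT) = L₂(1 + α₂ΔT) ⇒ ΔT = (L₂ − L₁)/(α₁L₁ − α₂L₂)
L₂ − L₁ = 2.6975 − 2.6828 = 1.47×10⁻² m
α₁L₁ − α₂L₂ = 12×10⁻⁶×2.6828 − 4.81×10⁻⁷×2.6975 = 3.08961025×10⁻⁵ m/K
ΔT = 1.47×10⁻² / 3.08961025×10⁻⁵ = 475.788 K
T = 27.5 + 475.788 = 503.288 °C

T = 503.3 °C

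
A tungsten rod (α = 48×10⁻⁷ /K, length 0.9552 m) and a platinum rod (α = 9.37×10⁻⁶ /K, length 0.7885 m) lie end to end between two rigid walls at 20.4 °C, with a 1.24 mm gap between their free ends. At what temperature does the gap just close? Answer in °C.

T = 124 °C

α₁L₁ = 4.58496×10⁻⁶ m/K, α₂L₂ = 7.388245×10⁻⁶ m/K → total 1.1973205×10⁻⁵ m/K
ΔT = g/(α₁L₁+α₂L₂) = 1.24×10⁻³ / 1.1973205×10⁻⁵ = 103.56 K
T = 20.4 + 103.56 = 123.96 °C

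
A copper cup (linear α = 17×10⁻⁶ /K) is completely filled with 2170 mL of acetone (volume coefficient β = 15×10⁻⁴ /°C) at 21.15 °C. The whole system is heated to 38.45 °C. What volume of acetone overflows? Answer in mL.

The cup also expands: β_container ≈ 3α = 5.1×10⁻⁵ /K
Net overflow = V₀(β_liq − 3α_cont)ΔT
β − 3α = 1.50×10⁻³ − 5.1×10⁻⁵ = 1.449×10⁻³ /K; ΔT = 17.30 K
ΔV = 2170 × 1.449×10⁻³ × 17.30 = 54.4 mL

54.4 mL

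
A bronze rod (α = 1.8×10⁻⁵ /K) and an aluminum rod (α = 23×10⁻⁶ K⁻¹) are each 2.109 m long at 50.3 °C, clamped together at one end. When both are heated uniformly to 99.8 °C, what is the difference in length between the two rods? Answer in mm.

0.522 mm

ΔT = 49.5 K
bronze: ΔL = 1.8×10⁻⁵ × 2.109 m × 49.5 = 1.8791×10⁻³ m = 1.8791 mm
aluminum: ΔL = 23×10⁻⁶ × 2.109 m × 49.5 = 2.4011×10⁻³ m = 2.4011 mm
difference = 2.4011 − 1.8791 = 0.5220 mm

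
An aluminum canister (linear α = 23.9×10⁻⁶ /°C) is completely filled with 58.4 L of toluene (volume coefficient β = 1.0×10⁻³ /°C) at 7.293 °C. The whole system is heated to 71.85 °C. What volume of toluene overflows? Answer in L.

The canister also expands: β_container ≈ 3α = 7.17×10⁻⁵ /K
Net overflow = V₀(β_liq − 3α_cont)ΔT
β − 3α = 1.00×10⁻³ − 7.17×10⁻⁵ = 9.283×10⁻⁴ /K; ΔT = 64.557 K
ΔV = 58.4 × 9.283×10⁻⁴ × 64.557 = 3.50 L

3.50 L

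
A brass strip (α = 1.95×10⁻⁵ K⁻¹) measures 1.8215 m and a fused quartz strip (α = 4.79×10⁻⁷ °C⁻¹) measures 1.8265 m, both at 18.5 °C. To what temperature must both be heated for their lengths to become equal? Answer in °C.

L₁(1 + α₁ΔT) = L₂(1 + α₂ΔT) ⇒ ΔT = (L₂ − L₁)/(α₁L₁ − α₂L₂)
L₂ − L₁ = 1.8265 − 1.8215 = 5.00×10⁻³ m
α₁L₁ − α₂L₂ = 1.95×10⁻⁵×1.8215 − 4.79×10⁻⁷×1.8265 = 3.46443565×10⁻⁵ m/K
ΔT = 5.00×10⁻³ / 3.46443565×10⁻⁵ = 144.324 K
T = 18.5 + 144.324 = 162.824 °C

T = 162.8 °C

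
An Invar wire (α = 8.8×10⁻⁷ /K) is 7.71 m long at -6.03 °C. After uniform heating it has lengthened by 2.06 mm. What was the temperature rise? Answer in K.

ΔT = 304 K

ΔL = αL₀ΔT ⇒ ΔT = ΔL / (αL₀)
ΔT = 2.06×10⁻³ m / (8.8×10⁻⁷ × 7.71 m) = 303.62 K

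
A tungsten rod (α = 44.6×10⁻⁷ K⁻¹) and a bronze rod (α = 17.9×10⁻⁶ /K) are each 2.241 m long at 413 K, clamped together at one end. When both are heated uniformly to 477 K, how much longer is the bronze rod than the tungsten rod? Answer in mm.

1.93 mm

ΔT = 64 K
tungsten: ΔL = 44.6×10⁻⁷ × 2.241 m × 64 = 6.3967×10⁻⁴ m = 0.63967 mm
bronze: ΔL = 17.9×10⁻⁶ × 2.241 m × 64 = 2.5673×10⁻³ m = 2.5673 mm
difference = 2.5673 − 0.63967 = 1.92763 mm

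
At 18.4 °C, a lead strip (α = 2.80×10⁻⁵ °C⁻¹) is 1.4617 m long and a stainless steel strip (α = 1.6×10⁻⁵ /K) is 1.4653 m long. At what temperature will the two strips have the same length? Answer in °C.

Equal length when α₁L₁ΔT − α₂L₂ΔT = L₂ − L₁ = 3.60×10⁻³ m
α₁L₁ = 4.09276×10⁻⁵, α₂L₂ = 2.34448×10⁻⁵ → Δ(αL) = 1.74828×10⁻⁵ m/K
ΔT = 3.60×10⁻³ / 1.74828×10⁻⁵ = 205.917 K, so T = 18.4 + 205.917 = 224.317 °C

T = 224.3 °C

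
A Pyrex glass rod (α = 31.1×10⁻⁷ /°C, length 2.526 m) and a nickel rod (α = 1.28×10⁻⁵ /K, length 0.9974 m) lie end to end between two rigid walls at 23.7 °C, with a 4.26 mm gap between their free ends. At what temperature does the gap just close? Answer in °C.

T = 230 °C

α₁L₁ = 7.85586×10⁻⁶ m/K, α₂L₂ = 1.276672×10⁻⁵ m/K → total 2.062258×10⁻⁵ m/K
ΔT = g/(α₁L₁+α₂L₂) = 4.26×10⁻³ / 2.062258×10⁻⁵ = 206.57 K
T = 23.7 + 206.57 = 230.27 °C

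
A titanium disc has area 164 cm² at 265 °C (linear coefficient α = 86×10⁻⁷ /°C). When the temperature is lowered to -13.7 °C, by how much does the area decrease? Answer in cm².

ΔA = 0.786 cm²

Area coefficient ≈ 2α; |ΔT| = 278.7 K
ΔA = 2αA₀ΔT = 2(86×10⁻⁷)(164)(278.7) = 0.786 cm²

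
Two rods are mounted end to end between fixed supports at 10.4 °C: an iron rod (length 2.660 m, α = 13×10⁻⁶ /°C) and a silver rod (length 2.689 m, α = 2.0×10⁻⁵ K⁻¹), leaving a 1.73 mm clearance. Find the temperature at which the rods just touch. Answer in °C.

T = 30.0 °C

Gap closes when ΔL₁ + ΔL₂ = 1.73 mm = 1.73×10⁻³ m
(α₁L₁ + α₂L₂)ΔT = g
α₁L₁ + α₂L₂ = 13×10⁻⁶×2.660 + 2.0×10⁻⁵×2.689 = 8.836×10⁻⁵ m/K
ΔT = 1.73×10⁻³ / 8.836×10⁻⁵ = 19.579 K
T = 10.4 + 19.579 = 29.979 °C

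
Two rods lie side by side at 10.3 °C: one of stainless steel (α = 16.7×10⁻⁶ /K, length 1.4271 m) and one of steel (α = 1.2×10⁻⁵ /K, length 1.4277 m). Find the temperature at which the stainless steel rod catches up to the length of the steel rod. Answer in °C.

Equal length when α₁L₁ΔT − α₂L₂ΔT = L₂ − L₁ = 6.00×10⁻⁴ m
α₁L₁ = 2.383257×10⁻⁵, α₂L₂ = 1.71324×10⁻⁵ → Δ(αL) = 6.70017×10⁻⁶ m/K
ΔT = 6.00×10⁻⁴ / 6.70017×10⁻⁶ = 89.5500 K, so T = 10.3 + 89.5500 = 99.8500 °C

T = 99.85 °C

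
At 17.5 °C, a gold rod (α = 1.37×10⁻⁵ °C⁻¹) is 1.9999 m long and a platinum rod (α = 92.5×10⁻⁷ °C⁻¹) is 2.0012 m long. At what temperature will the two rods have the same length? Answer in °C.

L₁(1 + α₁ΔT) = L₂(1 + α₂ΔT) ⇒ ΔT = (L₂ − L₁)/(α₁L₁ − α₂L₂)
L₂ − L₁ = 2.0012 − 1.9999 = 1.30×10⁻³ m
α₁L₁ − α₂L₂ = 1.37×10⁻⁵×1.9999 − 92.5×10⁻⁷×2.0012 = 8.88753×10⁻⁶ m/K
ΔT = 1.30×10⁻³ / 8.88753×10⁻⁶ = 146.272 K
T = 17.5 + 146.272 = 163.772 °C

T = 163.8 °C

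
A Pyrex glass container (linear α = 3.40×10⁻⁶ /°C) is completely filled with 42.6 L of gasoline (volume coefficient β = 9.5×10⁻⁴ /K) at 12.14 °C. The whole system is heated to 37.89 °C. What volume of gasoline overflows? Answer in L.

1.03 L

The container also expands: β_container ≈ 3α = 1.02×10⁻⁵ /K
Net overflow = V₀(β_liq − 3α_cont)ΔT
β − 3α = 9.50×10⁻⁴ − 1.02×10⁻⁵ = 9.398×10⁻⁴ /K; ΔT = 25.75 K
ΔV = 42.6 × 9.398×10⁻⁴ × 25.75 = 1.03 L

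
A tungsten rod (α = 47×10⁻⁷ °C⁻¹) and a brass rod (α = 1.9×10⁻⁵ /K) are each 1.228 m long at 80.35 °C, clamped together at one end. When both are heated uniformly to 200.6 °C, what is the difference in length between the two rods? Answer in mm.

ΔT = 120.25 K
tungsten: ΔL = 47×10⁻⁷ × 1.228 m × 120.25 = 6.9403×10⁻⁴ m = 0.69403 mm
brass: ΔL = 1.9×10⁻⁵ × 1.228 m × 120.25 = 2.8057×10⁻³ m = 2.8057 mm
difference = 2.8057 − 0.69403 = 2.11167 mm

2.11 mm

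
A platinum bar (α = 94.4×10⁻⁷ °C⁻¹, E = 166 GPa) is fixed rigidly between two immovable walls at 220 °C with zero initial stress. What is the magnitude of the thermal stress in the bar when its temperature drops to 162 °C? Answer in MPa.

σ = 90.9 MPa

Fully constrained: the free strain ε = αΔT is blocked, so σ = Eε = EαΔT.
|ΔT| = 58 K
σ = 166×10⁹ × 94.4×10⁻⁷ × 58 = 9.09×10⁷ Pa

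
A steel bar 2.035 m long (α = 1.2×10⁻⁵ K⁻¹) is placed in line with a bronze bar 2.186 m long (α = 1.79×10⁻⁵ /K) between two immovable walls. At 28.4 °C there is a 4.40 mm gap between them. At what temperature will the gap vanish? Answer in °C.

Gap closes when ΔL₁ + ΔL₂ = 4.40 mm = 4.40×10⁻³ m
(α₁L₁ + α₂L₂)ΔT = g
α₁L₁ + α₂L₂ = 1.2×10⁻⁵×2.035 + 1.79×10⁻⁵×2.186 = 6.35494×10⁻⁵ m/K
ΔT = 4.40×10⁻³ / 6.35494×10⁻⁵ = 69.237 K
T = 28.4 + 69.237 = 97.637 °C

T = 97.6 °C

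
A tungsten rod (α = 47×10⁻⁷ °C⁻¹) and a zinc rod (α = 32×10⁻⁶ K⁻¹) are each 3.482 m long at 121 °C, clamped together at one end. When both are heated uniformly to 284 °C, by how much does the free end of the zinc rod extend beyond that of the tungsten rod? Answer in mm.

ΔT = 163 K
tungsten: ΔL = 47×10⁻⁷ × 3.482 m × 163 = 2.6676×10⁻³ m = 2.6676 mm
zinc: ΔL = 32×10⁻⁶ × 3.482 m × 163 = 1.8162×10⁻² m = 18.162 mm
difference = 18.162 − 2.6676 = 15.4944 mm

15.5 mm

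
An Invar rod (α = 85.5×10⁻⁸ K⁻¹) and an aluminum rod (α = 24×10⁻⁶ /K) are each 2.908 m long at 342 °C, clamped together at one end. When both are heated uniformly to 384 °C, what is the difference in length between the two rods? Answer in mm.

2.83 mm

ΔT = 42 K
Invar: ΔL = 85.5×10⁻⁸ × 2.908 m × 42 = 1.0443×10⁻⁴ m = 0.10443 mm
aluminum: ΔL = 24×10⁻⁶ × 2.908 m × 42 = 2.9313×10⁻³ m = 2.9313 mm
difference = 2.9313 − 0.10443 = 2.82687 mm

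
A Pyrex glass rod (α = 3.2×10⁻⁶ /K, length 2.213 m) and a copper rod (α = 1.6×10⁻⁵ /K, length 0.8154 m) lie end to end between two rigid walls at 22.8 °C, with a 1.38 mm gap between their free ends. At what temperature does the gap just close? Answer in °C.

Gap closes when ΔL₁ + ΔL₂ = 1.38 mm = 1.38×10⁻³ m
(α₁L₁ + α₂L₂)ΔT = g
α₁L₁ + α₂L₂ = 3.2×10⁻⁶×2.213 + 1.6×10⁻⁵×0.8154 = 2.0128×10⁻⁵ m/K
ΔT = 1.38×10⁻³ / 2.0128×10⁻⁵ = 68.561 K
T = 22.8 + 68.561 = 91.361 °C

T = 91.4 °C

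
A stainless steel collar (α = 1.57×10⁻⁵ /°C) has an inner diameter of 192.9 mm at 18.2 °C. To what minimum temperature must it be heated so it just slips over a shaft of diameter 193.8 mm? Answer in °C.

Required Δd = 193.8 − 192.9 = 0.9 mm
Δd = αd₀ΔT ⇒ ΔT = Δd/(αd₀) = 0.9 / (1.57×10⁻⁵ × 192.9) = 297.17 K
T_min = 18.2 + 297.17 = 315.37 °C

T = 315 °C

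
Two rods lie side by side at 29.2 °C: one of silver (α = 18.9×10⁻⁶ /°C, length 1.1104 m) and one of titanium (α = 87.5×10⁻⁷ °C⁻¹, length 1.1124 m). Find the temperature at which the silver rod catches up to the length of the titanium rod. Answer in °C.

Equal length when α₁L₁ΔT − α₂L₂ΔT = L₂ − L₁ = 2.00×10⁻³ m
α₁L₁ = 2.098656×10⁻⁵, α₂L₂ = 9.7335×10⁻⁶ → Δ(αL) = 1.125306×10⁻⁵ m/K
ΔT = 2.00×10⁻³ / 1.125306×10⁻⁵ = 177.729 K, so T = 29.2 + 177.729 = 206.929 °C

T = 206.9 °C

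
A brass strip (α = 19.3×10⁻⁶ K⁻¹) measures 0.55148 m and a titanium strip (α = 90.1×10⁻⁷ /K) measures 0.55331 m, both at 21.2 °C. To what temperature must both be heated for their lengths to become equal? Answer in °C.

T = 344.6 °C

L₁(1 + α₁ΔT) = L₂(1 + α₂ΔT) ⇒ ΔT = (L₂ − L₁)/(α₁L₁ − α₂L₂)
L₂ − L₁ = 0.55331 − 0.55148 = 1.83×10⁻³ m
α₁L₁ − α₂L₂ = 19.3×10⁻⁶×0.55148 − 90.1×10⁻⁷×0.55331 = 5.6582409×10⁻⁶ m/K
ΔT = 1.83×10⁻³ / 5.6582409×10⁻⁶ = 323.422 K
T = 21.2 + 323.422 = 344.622 °C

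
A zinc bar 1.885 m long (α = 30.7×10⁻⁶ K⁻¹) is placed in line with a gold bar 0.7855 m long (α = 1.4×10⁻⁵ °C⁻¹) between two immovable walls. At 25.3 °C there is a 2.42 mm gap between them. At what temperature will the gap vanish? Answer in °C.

Gap closes when ΔL₁ + ΔL₂ = 2.42 mm = 2.42×10⁻³ m
(α₁L₁ + α₂L₂)ΔT = g
α₁L₁ + α₂L₂ = 30.7×10⁻⁶×1.885 + 1.4×10⁻⁵×0.7855 = 6.88665×10⁻⁵ m/K
ΔT = 2.42×10⁻³ / 6.88665×10⁻⁵ = 35.140 K
T = 25.3 + 35.140 = 60.440 °C

T = 60.4 °C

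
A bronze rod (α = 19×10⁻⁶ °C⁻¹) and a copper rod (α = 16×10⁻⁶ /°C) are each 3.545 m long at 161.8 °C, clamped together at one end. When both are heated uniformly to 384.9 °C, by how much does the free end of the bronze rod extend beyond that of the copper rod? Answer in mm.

2.37 mm

ΔT = 223.1 K
bronze: ΔL = 19×10⁻⁶ × 3.545 m × 223.1 = 1.5027×10⁻² m = 15.027 mm
copper: ΔL = 16×10⁻⁶ × 3.545 m × 223.1 = 1.2654×10⁻² m = 12.654 mm
difference = 15.027 − 12.654 = 2.373 mm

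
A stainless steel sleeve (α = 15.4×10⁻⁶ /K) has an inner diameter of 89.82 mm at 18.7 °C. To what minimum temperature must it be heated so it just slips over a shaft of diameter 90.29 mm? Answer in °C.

T = 358 °C

Required Δd = 90.29 − 89.82 = 0.47 mm
Δd = αd₀ΔT ⇒ ΔT = Δd/(αd₀) = 0.47 / (15.4×10⁻⁶ × 89.82) = 339.78 K
T_min = 18.7 + 339.78 = 358.48 °C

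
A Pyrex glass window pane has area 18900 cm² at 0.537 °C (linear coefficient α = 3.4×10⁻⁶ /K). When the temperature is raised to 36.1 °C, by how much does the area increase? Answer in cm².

Area coefficient ≈ 2α; |ΔT| = 35.563 K
ΔA = 2αA₀ΔT = 2(3.4×10⁻⁶)(18900)(35.563) = 4.57 cm²

ΔA = 4.57 cm²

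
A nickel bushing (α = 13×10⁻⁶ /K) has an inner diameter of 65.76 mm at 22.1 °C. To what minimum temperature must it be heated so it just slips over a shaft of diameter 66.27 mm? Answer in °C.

Required Δd = 66.27 − 65.76 = 0.51 mm
Δd = αd₀ΔT ⇒ ΔT = Δd/(αd₀) = 0.51 / (13×10⁻⁶ × 65.76) = 596.57 K
T_min = 22.1 + 596.57 = 618.67 °C

T = 619 °C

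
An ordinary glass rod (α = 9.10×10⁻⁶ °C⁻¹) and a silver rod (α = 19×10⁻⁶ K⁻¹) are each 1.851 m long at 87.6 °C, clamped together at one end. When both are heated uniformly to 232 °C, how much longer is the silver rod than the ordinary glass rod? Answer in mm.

2.65 mm

ΔT = 144.4 K
ordinary glass: ΔL = 9.10×10⁻⁶ × 1.851 m × 144.4 = 2.4323×10⁻³ m = 2.4323 mm
silver: ΔL = 19×10⁻⁶ × 1.851 m × 144.4 = 5.0784×10⁻³ m = 5.0784 mm
difference = 5.0784 − 2.4323 = 2.6461 mm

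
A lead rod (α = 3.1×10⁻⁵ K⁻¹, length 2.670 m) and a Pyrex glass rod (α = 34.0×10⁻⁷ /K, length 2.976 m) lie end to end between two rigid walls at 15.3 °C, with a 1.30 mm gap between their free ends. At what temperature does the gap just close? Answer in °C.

α₁L₁ = 8.277×10⁻⁵ m/K, α₂L₂ = 1.01184×10⁻⁵ m/K → total 9.28884×10⁻⁵ m/K
ΔT = g/(α₁L₁+α₂L₂) = 1.30×10⁻³ / 9.28884×10⁻⁵ = 13.995 K
T = 15.3 + 13.995 = 29.295 °C

T = 29.3 °C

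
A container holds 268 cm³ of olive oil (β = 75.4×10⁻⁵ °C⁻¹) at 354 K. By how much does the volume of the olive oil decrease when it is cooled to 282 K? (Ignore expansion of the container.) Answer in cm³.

|ΔT| = |282 − 354| = 72 K
ΔV = βV₀ΔT = (75.4×10⁻⁵)(268)(72) = 14.5 cm³

ΔV = 14.5 cm³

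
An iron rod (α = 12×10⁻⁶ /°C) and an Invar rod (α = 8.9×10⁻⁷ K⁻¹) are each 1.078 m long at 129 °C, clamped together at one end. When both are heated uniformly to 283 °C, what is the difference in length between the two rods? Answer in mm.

1.84 mm

ΔT = 154 K
iron: ΔL = 12×10⁻⁶ × 1.078 m × 154 = 1.9921×10⁻³ m = 1.9921 mm
Invar: ΔL = 8.9×10⁻⁷ × 1.078 m × 154 = 1.4775×10⁻⁴ m = 0.14775 mm
difference = 1.9921 − 0.14775 = 1.84435 mm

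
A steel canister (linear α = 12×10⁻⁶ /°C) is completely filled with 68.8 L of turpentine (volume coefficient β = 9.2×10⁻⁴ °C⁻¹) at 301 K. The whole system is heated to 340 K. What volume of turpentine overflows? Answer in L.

2.37 L

The canister also expands: β_container ≈ 3α = 3.6×10⁻⁵ /K
Net overflow = V₀(β_liq − 3α_cont)ΔT
β − 3α = 9.20×10⁻⁴ − 3.6×10⁻⁵ = 8.84×10⁻⁴ /K; ΔT = 39 K
ΔV = 68.8 × 8.84×10⁻⁴ × 39 = 2.37 L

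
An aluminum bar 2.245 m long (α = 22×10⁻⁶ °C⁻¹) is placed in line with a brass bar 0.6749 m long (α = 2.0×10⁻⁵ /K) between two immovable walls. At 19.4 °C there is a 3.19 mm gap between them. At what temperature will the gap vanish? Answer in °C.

T = 70.1 °C

Gap closes when ΔL₁ + ΔL₂ = 3.19 mm = 3.19×10⁻³ m
(α₁L₁ + α₂L₂)ΔT = g
α₁L₁ + α₂L₂ = 22×10⁻⁶×2.245 + 2.0×10⁻⁵×0.6749 = 6.2888×10⁻⁵ m/K
ΔT = 3.19×10⁻³ / 6.2888×10⁻⁵ = 50.725 K
T = 19.4 + 50.725 = 70.125 °C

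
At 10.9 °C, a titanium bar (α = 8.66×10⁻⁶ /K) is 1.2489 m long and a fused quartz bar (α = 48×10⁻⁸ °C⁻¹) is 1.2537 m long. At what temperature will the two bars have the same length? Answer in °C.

T = 480.9 °C

Equal length when α₁L₁ΔT − α₂L₂ΔT = L₂ − L₁ = 4.80×10⁻³ m
α₁L₁ = 1.0815474×10⁻⁵, α₂L₂ = 6.01776×10⁻⁷ → Δ(αL) = 1.0213698×10⁻⁵ m/K
ΔT = 4.80×10⁻³ / 1.0213698×10⁻⁵ = 469.957 K, so T = 10.9 + 469.957 = 480.857 °C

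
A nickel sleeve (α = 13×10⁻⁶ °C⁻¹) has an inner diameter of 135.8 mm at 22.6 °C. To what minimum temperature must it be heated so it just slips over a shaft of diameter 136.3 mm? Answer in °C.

T = 306 °C

Required Δd = 136.3 − 135.8 = 0.5 mm
Δd = αd₀ΔT ⇒ ΔT = Δd/(αd₀) = 0.5 / (13×10⁻⁶ × 135.8) = 283.22 K
T_min = 22.6 + 283.22 = 305.82 °C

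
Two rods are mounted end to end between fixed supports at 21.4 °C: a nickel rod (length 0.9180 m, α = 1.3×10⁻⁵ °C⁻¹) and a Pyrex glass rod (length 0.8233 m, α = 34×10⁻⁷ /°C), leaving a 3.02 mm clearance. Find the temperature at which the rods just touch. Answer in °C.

α₁L₁ = 1.1934×10⁻⁵ m/K, α₂L₂ = 2.79922×10⁻⁶ m/K → total 1.473322×10⁻⁵ m/K
ΔT = g/(α₁L₁+α₂L₂) = 3.02×10⁻³ / 1.473322×10⁻⁵ = 204.98 K
T = 21.4 + 204.98 = 226.38 °C

T = 226 °C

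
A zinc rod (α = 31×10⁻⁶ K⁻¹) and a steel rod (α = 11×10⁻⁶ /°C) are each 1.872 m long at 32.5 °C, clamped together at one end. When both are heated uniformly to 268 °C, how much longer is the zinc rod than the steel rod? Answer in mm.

8.82 mm

ΔT = 235.5 K
zinc: ΔL = 31×10⁻⁶ × 1.872 m × 235.5 = 1.3667×10⁻² m = 13.667 mm
steel: ΔL = 11×10⁻⁶ × 1.872 m × 235.5 = 4.8494×10⁻³ m = 4.8494 mm
difference = 13.667 − 4.8494 = 8.8176 mm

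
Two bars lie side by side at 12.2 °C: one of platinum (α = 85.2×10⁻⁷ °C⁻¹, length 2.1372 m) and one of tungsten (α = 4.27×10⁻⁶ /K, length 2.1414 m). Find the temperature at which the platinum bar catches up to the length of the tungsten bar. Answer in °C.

T = 475.5 °C

Equal length when α₁L₁ΔT − α₂L₂ΔT = L₂ − L₁ = 4.20×10⁻³ m
α₁L₁ = 1.8208944×10⁻⁵, α₂L₂ = 9.143778×10⁻⁶ → Δ(αL) = 9.065166×10⁻⁶ m/K
ΔT = 4.20×10⁻³ / 9.065166×10⁻⁶ = 463.312 K, so T = 12.2 + 463.312 = 475.512 °C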